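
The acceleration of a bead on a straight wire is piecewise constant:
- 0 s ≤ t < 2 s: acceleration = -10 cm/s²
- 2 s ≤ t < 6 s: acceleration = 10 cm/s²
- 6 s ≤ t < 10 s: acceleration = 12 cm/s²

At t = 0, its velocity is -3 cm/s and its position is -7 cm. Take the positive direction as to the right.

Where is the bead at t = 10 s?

119 cm

On each constant-a segment, Δv = aΔt and Δx = v₀Δt + ½aΔt²; chain segment to segment.
0–2 s: v starts -3 cm/s; Δx = -3·2 + ½·-10·2² = -26 cm; v ends -23 cm/s.
2–6 s: v starts -23 cm/s; Δx = -23·4 + ½·10·4² = -12 cm; v ends 17 cm/s.
6–10 s: v starts 17 cm/s; Δx = 17·4 + ½·12·4² = 164 cm; v ends 65 cm/s.
x(10) = -7 + Σ Δx = 119 cm.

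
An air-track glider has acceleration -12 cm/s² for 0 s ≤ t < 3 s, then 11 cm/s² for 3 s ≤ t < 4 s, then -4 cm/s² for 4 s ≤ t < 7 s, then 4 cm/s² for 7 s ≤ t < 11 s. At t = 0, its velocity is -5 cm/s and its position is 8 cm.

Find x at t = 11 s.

-340.5 cm

On each constant-a segment, Δv = aΔt and Δx = v₀Δt + ½aΔt²; chain segment to segment.
0–3 s: v starts -5 cm/s; Δx = -5·3 + ½·-12·3² = -69 cm; v ends -41 cm/s.
3–4 s: v starts -41 cm/s; Δx = -41·1 + ½·11·1² = -35.5 cm; v ends -30 cm/s.
4–7 s: v starts -30 cm/s; Δx = -30·3 + ½·-4·3² = -108 cm; v ends -42 cm/s.
7–11 s: v starts -42 cm/s; Δx = -42·4 + ½·4·4² = -136 cm; v ends -26 cm/s.
x(11) = 8 + Σ Δx = -340.5 cm.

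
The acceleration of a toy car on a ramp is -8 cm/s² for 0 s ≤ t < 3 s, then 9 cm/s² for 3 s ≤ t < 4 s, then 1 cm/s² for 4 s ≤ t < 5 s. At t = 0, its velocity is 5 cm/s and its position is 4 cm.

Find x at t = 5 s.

-41 cm

On each constant-a segment, Δv = aΔt and Δx = v₀Δt + ½aΔt²; chain segment to segment.
0–3 s: v starts 5 cm/s; Δx = 5·3 + ½·-8·3² = -21 cm; v ends -19 cm/s.
3–4 s: v starts -19 cm/s; Δx = -19·1 + ½·9·1² = -14.5 cm; v ends -10 cm/s.
4–5 s: v starts -10 cm/s; Δx = -10·1 + ½·1·1² = -9.5 cm; v ends -9 cm/s.
x(5) = 4 + Σ Δx = -41 cm.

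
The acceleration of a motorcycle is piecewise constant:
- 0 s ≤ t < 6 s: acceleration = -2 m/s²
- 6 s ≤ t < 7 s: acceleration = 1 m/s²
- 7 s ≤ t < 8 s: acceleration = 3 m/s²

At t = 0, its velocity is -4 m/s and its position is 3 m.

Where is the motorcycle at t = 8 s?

On each constant-a segment, Δv = aΔt and Δx = v₀Δt + ½aΔt²; chain segment to segment.
0–6 s: v starts -4 m/s; Δx = -4·6 + ½·-2·6² = -60 m; v ends -16 m/s.
6–7 s: v starts -16 m/s; Δx = -16·1 + ½·1·1² = -15.5 m; v ends -15 m/s.
7–8 s: v starts -15 m/s; Δx = -15·1 + ½·3·1² = -13.5 m; v ends -12 m/s.
x(8) = 3 + Σ Δx = -86 m.

-86 m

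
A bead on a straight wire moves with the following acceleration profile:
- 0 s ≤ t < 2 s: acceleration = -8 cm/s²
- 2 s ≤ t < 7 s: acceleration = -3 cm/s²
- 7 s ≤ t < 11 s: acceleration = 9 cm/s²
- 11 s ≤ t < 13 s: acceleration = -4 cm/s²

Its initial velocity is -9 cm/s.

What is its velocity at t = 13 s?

-12 cm/s

Δv equals the area under the a-t graph; then v = v₀ + Δv.
0–2 s: -8 × 2 = -16 cm/s
2–7 s: -3 × 5 = -15 cm/s
7–11 s: 9 × 4 = 36 cm/s
11–13 s: -4 × 2 = -8 cm/s
Δv = -3 cm/s, so v(13) = -9 + (-3) = -12 cm/s.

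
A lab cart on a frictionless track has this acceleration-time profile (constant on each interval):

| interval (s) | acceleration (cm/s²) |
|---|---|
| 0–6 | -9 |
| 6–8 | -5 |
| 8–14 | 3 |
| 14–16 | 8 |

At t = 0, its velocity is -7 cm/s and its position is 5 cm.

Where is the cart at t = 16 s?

-793 cm

On each constant-a segment, Δv = aΔt and Δx = v₀Δt + ½aΔt²; chain segment to segment.
0–6 s: v starts -7 cm/s; Δx = -7·6 + ½·-9·6² = -204 cm; v ends -61 cm/s.
6–8 s: v starts -61 cm/s; Δx = -61·2 + ½·-5·2² = -132 cm; v ends -71 cm/s.
8–14 s: v starts -71 cm/s; Δx = -71·6 + ½·3·6² = -372 cm; v ends -53 cm/s.
14–16 s: v starts -53 cm/s; Δx = -53·2 + ½·8·2² = -90 cm; v ends -37 cm/s.
x(16) = 5 + Σ Δx = -793 cm.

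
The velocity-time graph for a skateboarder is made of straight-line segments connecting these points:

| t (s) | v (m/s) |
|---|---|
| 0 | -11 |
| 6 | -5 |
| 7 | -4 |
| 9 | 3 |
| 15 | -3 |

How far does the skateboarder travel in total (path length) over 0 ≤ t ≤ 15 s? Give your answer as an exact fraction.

Distance (not displacement) is the total path length: add the absolute areas under v-t.
0–6 s: |½(-11 + -5)(6)| = 48 m
6–7 s: |½(-5 + -4)(1)| = 4.5 m
7–9 s: v = 0 at t = 57/7 s; triangle areas 16/7 + 9/7 = 25/7 m
9–15 s: v = 0 at t = 12 s; triangle areas 4.5 + 4.5 = 9 m
Total distance = 911/14 m

911/14 m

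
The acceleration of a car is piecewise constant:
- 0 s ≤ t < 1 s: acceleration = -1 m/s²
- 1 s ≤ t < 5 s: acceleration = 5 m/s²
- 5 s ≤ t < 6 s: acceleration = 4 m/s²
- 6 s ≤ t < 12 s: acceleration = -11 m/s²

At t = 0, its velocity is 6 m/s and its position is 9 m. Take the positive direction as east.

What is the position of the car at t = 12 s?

On each constant-a segment, Δv = aΔt and Δx = v₀Δt + ½aΔt²; chain segment to segment.
0–1 s: v starts 6 m/s; Δx = 6·1 + ½·-1·1² = 5.5 m; v ends 5 m/s.
1–5 s: v starts 5 m/s; Δx = 5·4 + ½·5·4² = 60 m; v ends 25 m/s.
5–6 s: v starts 25 m/s; Δx = 25·1 + ½·4·1² = 27 m; v ends 29 m/s.
6–12 s: v starts 29 m/s; Δx = 29·6 + ½·-11·6² = -24 m; v ends -37 m/s.
x(12) = 9 + Σ Δx = 77.5 m.

77.5 m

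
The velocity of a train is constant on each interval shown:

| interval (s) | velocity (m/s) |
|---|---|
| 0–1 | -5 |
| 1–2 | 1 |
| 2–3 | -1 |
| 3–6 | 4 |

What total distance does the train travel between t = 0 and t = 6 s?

Total distance travelled is ∫|v| dt — sum the magnitudes of each area piece.
0–1 s: |-5| × 1 = 5 m
1–2 s: |1| × 1 = 1 m
2–3 s: |-1| × 1 = 1 m
3–6 s: |4| × 3 = 12 m
Total distance = 19 m

19 m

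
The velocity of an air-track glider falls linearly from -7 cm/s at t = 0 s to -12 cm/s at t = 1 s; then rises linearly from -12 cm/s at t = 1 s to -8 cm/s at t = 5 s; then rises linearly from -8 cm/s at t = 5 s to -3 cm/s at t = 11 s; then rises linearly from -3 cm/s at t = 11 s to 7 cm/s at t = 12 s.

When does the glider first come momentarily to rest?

v changes sign on 11–12 s (from -3 to 7); the graph is linear there, so v = 0 at t = 11 + (3)·(12 − 11)/(7 − -3) = 11.3 s.

t = 11.3 s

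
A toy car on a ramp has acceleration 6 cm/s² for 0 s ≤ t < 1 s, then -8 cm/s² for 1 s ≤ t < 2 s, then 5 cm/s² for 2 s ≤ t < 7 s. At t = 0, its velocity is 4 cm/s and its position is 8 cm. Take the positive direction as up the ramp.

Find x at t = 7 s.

On each constant-a segment, Δv = aΔt and Δx = v₀Δt + ½aΔt²; chain segment to segment.
0–1 s: v starts 4 cm/s; Δx = 4·1 + ½·6·1² = 7 cm; v ends 10 cm/s.
1–2 s: v starts 10 cm/s; Δx = 10·1 + ½·-8·1² = 6 cm; v ends 2 cm/s.
2–7 s: v starts 2 cm/s; Δx = 2·5 + ½·5·5² = 72.5 cm; v ends 27 cm/s.
x(7) = 8 + Σ Δx = 93.5 cm.

93.5 cm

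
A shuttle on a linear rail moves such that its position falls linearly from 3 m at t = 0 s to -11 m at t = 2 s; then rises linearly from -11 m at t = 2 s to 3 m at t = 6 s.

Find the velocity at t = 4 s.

3.5 m/s

Velocity is the slope of the x-t graph on 2–6 s: (3 − -11)/(6 − 2) = 3.5 m/s.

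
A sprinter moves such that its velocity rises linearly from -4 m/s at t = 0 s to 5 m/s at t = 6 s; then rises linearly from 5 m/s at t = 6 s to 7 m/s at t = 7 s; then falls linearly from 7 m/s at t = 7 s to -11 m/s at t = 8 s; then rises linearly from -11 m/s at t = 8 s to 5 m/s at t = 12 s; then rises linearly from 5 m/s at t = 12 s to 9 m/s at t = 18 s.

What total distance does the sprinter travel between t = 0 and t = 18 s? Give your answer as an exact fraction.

3047/36 m

Distance (not displacement) is the total path length: add the absolute areas under v-t.
0–6 s: v = 0 at t = 8/3 s; triangle areas 16/3 + 25/3 = 41/3 m
6–7 s: |½(5 + 7)(1)| = 6 m
7–8 s: v = 0 at t = 133/18 s; triangle areas 49/36 + 121/36 = 85/18 m
8–12 s: v = 0 at t = 10.75 s; triangle areas 15.125 + 3.125 = 18.25 m
12–18 s: |½(5 + 9)(6)| = 42 m
Total distance = 3047/36 m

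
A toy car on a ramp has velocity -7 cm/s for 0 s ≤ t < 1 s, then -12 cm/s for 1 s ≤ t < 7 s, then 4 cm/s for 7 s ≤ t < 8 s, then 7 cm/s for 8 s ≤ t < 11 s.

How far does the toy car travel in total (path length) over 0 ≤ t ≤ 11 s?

Total distance travelled is ∫|v| dt — sum the magnitudes of each area piece.
0–1 s: |-7| × 1 = 7 cm
1–7 s: |-12| × 6 = 72 cm
7–8 s: |4| × 1 = 4 cm
8–11 s: |7| × 3 = 21 cm
Total distance = 104 cm

104 cm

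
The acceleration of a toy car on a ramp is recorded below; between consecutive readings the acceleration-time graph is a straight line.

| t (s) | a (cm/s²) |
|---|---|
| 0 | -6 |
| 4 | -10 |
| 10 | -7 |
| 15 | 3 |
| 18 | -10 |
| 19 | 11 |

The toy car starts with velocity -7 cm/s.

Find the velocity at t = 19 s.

Δv equals the area under the a-t graph; then v = v₀ + Δv.
0–4 s: ½(-6 + -10)(4) = -32 cm/s
4–10 s: ½(-10 + -7)(6) = -51 cm/s
10–15 s: ½(-7 + 3)(5) = -10 cm/s
15–18 s: ½(3 + -10)(3) = -10.5 cm/s
18–19 s: ½(-10 + 11)(1) = 0.5 cm/s
Δv = -103 cm/s, so v(19) = -7 + (-103) = -110 cm/s.

-110 cm/s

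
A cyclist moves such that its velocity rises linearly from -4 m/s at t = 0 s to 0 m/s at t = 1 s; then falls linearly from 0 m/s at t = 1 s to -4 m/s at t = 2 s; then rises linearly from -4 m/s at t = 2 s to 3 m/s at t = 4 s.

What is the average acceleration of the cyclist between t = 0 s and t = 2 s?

Average acceleration = Δv/Δt = (-4 − -4)/(2 − 0) = 0 m/s².

0 m/s²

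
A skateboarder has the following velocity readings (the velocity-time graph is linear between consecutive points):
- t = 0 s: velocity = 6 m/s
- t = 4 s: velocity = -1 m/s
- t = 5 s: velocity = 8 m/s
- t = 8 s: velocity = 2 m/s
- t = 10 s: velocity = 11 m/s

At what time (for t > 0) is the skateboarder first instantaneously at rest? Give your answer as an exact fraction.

t = 24/7 s

v changes sign on 0–4 s (from 6 to -1); the graph is linear there, so v = 0 at t = 0 + (-6)·(4 − 0)/(-1 − 6) = 24/7 s.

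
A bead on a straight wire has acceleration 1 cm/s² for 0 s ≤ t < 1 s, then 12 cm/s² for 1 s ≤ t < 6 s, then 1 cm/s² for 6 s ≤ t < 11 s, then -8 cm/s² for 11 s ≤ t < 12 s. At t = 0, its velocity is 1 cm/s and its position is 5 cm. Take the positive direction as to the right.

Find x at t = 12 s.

552 cm

On each constant-a segment, Δv = aΔt and Δx = v₀Δt + ½aΔt²; chain segment to segment.
0–1 s: v starts 1 cm/s; Δx = 1·1 + ½·1·1² = 1.5 cm; v ends 2 cm/s.
1–6 s: v starts 2 cm/s; Δx = 2·5 + ½·12·5² = 160 cm; v ends 62 cm/s.
6–11 s: v starts 62 cm/s; Δx = 62·5 + ½·1·5² = 322.5 cm; v ends 67 cm/s.
11–12 s: v starts 67 cm/s; Δx = 67·1 + ½·-8·1² = 63 cm; v ends 59 cm/s.
x(12) = 5 + Σ Δx = 552 cm.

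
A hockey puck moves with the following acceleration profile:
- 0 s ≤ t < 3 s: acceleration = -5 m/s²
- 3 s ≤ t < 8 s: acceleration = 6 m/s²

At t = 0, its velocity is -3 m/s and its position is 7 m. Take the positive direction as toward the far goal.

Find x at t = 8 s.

On each constant-a segment, Δv = aΔt and Δx = v₀Δt + ½aΔt²; chain segment to segment.
0–3 s: v starts -3 m/s; Δx = -3·3 + ½·-5·3² = -31.5 m; v ends -18 m/s.
3–8 s: v starts -18 m/s; Δx = -18·5 + ½·6·5² = -15 m; v ends 12 m/s.
x(8) = 7 + Σ Δx = -39.5 m.

-39.5 m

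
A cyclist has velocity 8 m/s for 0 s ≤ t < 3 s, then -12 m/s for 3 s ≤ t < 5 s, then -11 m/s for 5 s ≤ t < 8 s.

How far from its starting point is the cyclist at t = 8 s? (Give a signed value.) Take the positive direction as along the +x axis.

-33 m

Net displacement equals the area under the velocity-time graph (areas below the axis count negative).
0–3 s: 8 × 3 = 24 m
3–5 s: -12 × 2 = -24 m
5–8 s: -11 × 3 = -33 m
Net displacement = -33 m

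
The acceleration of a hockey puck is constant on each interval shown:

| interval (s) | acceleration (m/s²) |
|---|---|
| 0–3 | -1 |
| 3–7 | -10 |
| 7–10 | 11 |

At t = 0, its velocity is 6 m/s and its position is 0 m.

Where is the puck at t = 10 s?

On each constant-a segment, Δv = aΔt and Δx = v₀Δt + ½aΔt²; chain segment to segment.
0–3 s: v starts 6 m/s; Δx = 6·3 + ½·-1·3² = 13.5 m; v ends 3 m/s.
3–7 s: v starts 3 m/s; Δx = 3·4 + ½·-10·4² = -68 m; v ends -37 m/s.
7–10 s: v starts -37 m/s; Δx = -37·3 + ½·11·3² = -61.5 m; v ends -4 m/s.
x(10) = 0 + Σ Δx = -116 m.

-116 m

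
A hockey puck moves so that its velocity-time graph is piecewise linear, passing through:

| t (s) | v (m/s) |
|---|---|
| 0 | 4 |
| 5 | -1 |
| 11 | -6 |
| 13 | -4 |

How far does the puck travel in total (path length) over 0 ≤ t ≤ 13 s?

39.5 m

Distance (not displacement) is the total path length: add the absolute areas under v-t.
0–5 s: v = 0 at t = 4 s; triangle areas 8 + 0.5 = 8.5 m
5–11 s: |½(-1 + -6)(6)| = 21 m
11–13 s: |½(-6 + -4)(2)| = 10 m
Total distance = 39.5 m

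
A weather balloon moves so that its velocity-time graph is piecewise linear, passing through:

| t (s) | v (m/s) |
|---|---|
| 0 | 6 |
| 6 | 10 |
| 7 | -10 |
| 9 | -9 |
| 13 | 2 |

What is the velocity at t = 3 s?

8 m/s

On 0–6 s the graph is linear from 6 to 10 m/s: v(3) = 6 + (10 − 6)·(3 − 0)/(6 − 0) = 8 m/s.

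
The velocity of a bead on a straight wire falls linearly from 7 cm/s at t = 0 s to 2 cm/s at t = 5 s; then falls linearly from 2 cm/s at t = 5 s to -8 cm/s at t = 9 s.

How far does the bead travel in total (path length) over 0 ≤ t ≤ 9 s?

36.1 cm

Distance (not displacement) is the total path length: add the absolute areas under v-t.
0–5 s: |½(7 + 2)(5)| = 22.5 cm
5–9 s: v = 0 at t = 5.8 s; triangle areas 0.8 + 12.8 = 13.6 cm
Total distance = 36.1 cm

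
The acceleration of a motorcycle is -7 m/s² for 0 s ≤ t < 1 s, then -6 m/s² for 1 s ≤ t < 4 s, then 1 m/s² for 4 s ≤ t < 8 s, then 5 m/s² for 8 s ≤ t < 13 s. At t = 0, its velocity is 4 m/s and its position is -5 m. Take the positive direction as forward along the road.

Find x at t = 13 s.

On each constant-a segment, Δv = aΔt and Δx = v₀Δt + ½aΔt²; chain segment to segment.
0–1 s: v starts 4 m/s; Δx = 4·1 + ½·-7·1² = 0.5 m; v ends -3 m/s.
1–4 s: v starts -3 m/s; Δx = -3·3 + ½·-6·3² = -36 m; v ends -21 m/s.
4–8 s: v starts -21 m/s; Δx = -21·4 + ½·1·4² = -76 m; v ends -17 m/s.
8–13 s: v starts -17 m/s; Δx = -17·5 + ½·5·5² = -22.5 m; v ends 8 m/s.
x(13) = -5 + Σ Δx = -139 m.

-139 m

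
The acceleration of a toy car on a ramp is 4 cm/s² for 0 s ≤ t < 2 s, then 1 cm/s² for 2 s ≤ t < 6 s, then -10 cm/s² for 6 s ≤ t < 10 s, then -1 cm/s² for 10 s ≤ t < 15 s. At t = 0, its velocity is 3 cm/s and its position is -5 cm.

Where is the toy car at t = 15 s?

-96.5 cm

On each constant-a segment, Δv = aΔt and Δx = v₀Δt + ½aΔt²; chain segment to segment.
0–2 s: v starts 3 cm/s; Δx = 3·2 + ½·4·2² = 14 cm; v ends 11 cm/s.
2–6 s: v starts 11 cm/s; Δx = 11·4 + ½·1·4² = 52 cm; v ends 15 cm/s.
6–10 s: v starts 15 cm/s; Δx = 15·4 + ½·-10·4² = -20 cm; v ends -25 cm/s.
10–15 s: v starts -25 cm/s; Δx = -25·5 + ½·-1·5² = -137.5 cm; v ends -30 cm/s.
x(15) = -5 + Σ Δx = -96.5 cm.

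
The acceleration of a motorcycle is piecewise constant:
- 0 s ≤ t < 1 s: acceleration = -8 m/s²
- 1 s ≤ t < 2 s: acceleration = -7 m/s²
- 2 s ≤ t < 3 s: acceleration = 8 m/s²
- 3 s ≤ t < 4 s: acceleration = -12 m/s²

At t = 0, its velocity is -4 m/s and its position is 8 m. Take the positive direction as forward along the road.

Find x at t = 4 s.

-47.5 m

On each constant-a segment, Δv = aΔt and Δx = v₀Δt + ½aΔt²; chain segment to segment.
0–1 s: v starts -4 m/s; Δx = -4·1 + ½·-8·1² = -8 m; v ends -12 m/s.
1–2 s: v starts -12 m/s; Δx = -12·1 + ½·-7·1² = -15.5 m; v ends -19 m/s.
2–3 s: v starts -19 m/s; Δx = -19·1 + ½·8·1² = -15 m; v ends -11 m/s.
3–4 s: v starts -11 m/s; Δx = -11·1 + ½·-12·1² = -17 m; v ends -23 m/s.
x(4) = 8 + Σ Δx = -47.5 m.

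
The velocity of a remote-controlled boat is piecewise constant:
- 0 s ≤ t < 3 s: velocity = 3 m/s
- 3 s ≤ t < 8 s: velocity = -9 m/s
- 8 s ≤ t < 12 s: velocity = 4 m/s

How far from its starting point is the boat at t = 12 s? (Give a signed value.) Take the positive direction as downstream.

-20 m

Net displacement equals the area under the velocity-time graph (areas below the axis count negative).
0–3 s: 3 × 3 = 9 m
3–8 s: -9 × 5 = -45 m
8–12 s: 4 × 4 = 16 m
Net displacement = -20 m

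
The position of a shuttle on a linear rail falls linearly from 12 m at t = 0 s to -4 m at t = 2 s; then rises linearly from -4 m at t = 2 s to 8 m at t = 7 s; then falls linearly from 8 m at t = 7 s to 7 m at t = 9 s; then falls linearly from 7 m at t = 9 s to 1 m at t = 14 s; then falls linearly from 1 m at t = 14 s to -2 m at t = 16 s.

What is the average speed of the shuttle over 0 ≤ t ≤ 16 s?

Average speed = (total path length)/(elapsed time); on a piecewise-linear x-t graph the path length is Σ|Δx|.
0–2 s: |Δx| = |-4 − 12| = 16 m
2–7 s: |Δx| = |8 − -4| = 12 m
7–9 s: |Δx| = |7 − 8| = 1 m
9–14 s: |Δx| = |1 − 7| = 6 m
14–16 s: |Δx| = |-2 − 1| = 3 m
Total path = 38 m; average speed = 38/16 = 2.375 m/s.

2.375 m/s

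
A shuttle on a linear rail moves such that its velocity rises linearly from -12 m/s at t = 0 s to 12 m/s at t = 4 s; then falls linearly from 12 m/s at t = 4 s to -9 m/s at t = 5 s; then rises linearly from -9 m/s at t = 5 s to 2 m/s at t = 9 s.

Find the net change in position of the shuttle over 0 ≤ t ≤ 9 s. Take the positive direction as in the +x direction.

-12.5 m

Net displacement equals the area under the velocity-time graph (areas below the axis count negative).
0–4 s: ½(-12 + 12)(4) = 0 m
4–5 s: ½(12 + -9)(1) = 1.5 m
5–9 s: ½(-9 + 2)(4) = -14 m
Net displacement = -12.5 m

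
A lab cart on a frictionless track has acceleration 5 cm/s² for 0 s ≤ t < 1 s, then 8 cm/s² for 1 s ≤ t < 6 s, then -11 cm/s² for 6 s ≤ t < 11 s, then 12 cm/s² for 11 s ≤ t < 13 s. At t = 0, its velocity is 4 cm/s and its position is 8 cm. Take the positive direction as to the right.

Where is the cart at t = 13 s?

279 cm

On each constant-a segment, Δv = aΔt and Δx = v₀Δt + ½aΔt²; chain segment to segment.
0–1 s: v starts 4 cm/s; Δx = 4·1 + ½·5·1² = 6.5 cm; v ends 9 cm/s.
1–6 s: v starts 9 cm/s; Δx = 9·5 + ½·8·5² = 145 cm; v ends 49 cm/s.
6–11 s: v starts 49 cm/s; Δx = 49·5 + ½·-11·5² = 107.5 cm; v ends -6 cm/s.
11–13 s: v starts -6 cm/s; Δx = -6·2 + ½·12·2² = 12 cm; v ends 18 cm/s.
x(13) = 8 + Σ Δx = 279 cm.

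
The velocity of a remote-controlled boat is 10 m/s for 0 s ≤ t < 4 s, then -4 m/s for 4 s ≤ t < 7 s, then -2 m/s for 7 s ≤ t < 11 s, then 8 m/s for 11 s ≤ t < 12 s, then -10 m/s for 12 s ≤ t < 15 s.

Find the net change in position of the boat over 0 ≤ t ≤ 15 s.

-2 m

Displacement is the signed area under the v-t curve.
0–4 s: 10 × 4 = 40 m
4–7 s: -4 × 3 = -12 m
7–11 s: -2 × 4 = -8 m
11–12 s: 8 × 1 = 8 m
12–15 s: -10 × 3 = -30 m
Net displacement = -2 m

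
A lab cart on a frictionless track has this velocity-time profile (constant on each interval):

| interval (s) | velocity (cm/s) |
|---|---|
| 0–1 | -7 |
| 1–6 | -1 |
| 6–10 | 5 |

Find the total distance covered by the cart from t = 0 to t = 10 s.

Total distance travelled is ∫|v| dt — sum the magnitudes of each area piece.
0–1 s: |-7| × 1 = 7 cm
1–6 s: |-1| × 5 = 5 cm
6–10 s: |5| × 4 = 20 cm
Total distance = 32 cm

32 cm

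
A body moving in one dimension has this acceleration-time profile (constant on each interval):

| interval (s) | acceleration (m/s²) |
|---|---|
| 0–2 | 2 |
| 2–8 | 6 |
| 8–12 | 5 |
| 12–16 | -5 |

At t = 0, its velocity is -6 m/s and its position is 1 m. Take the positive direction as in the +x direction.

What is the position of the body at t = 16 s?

On each constant-a segment, Δv = aΔt and Δx = v₀Δt + ½aΔt²; chain segment to segment.
0–2 s: v starts -6 m/s; Δx = -6·2 + ½·2·2² = -8 m; v ends -2 m/s.
2–8 s: v starts -2 m/s; Δx = -2·6 + ½·6·6² = 96 m; v ends 34 m/s.
8–12 s: v starts 34 m/s; Δx = 34·4 + ½·5·4² = 176 m; v ends 54 m/s.
12–16 s: v starts 54 m/s; Δx = 54·4 + ½·-5·4² = 176 m; v ends 34 m/s.
x(16) = 1 + Σ Δx = 441 m.

441 m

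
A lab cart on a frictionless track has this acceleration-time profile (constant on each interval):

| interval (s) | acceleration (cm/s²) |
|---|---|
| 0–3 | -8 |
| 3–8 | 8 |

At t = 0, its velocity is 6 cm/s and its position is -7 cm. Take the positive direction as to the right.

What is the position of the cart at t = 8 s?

-15 cm

On each constant-a segment, Δv = aΔt and Δx = v₀Δt + ½aΔt²; chain segment to segment.
0–3 s: v starts 6 cm/s; Δx = 6·3 + ½·-8·3² = -18 cm; v ends -18 cm/s.
3–8 s: v starts -18 cm/s; Δx = -18·5 + ½·8·5² = 10 cm; v ends 22 cm/s.
x(8) = -7 + Σ Δx = -15 cm.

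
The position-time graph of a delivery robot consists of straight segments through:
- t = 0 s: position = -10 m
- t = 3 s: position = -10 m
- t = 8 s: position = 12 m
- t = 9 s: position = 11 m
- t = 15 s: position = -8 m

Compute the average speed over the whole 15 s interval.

2.8 m/s

Average speed = (total path length)/(elapsed time); on a piecewise-linear x-t graph the path length is Σ|Δx|.
0–3 s: |Δx| = |-10 − -10| = 0 m
3–8 s: |Δx| = |12 − -10| = 22 m
8–9 s: |Δx| = |11 − 12| = 1 m
9–15 s: |Δx| = |-8 − 11| = 19 m
Total path = 42 m; average speed = 42/15 = 2.8 m/s.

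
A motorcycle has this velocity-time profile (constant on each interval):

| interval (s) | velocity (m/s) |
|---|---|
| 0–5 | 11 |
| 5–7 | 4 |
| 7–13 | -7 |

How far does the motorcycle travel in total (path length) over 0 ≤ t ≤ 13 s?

Distance (not displacement) is the total path length: add the absolute areas under v-t.
0–5 s: |11| × 5 = 55 m
5–7 s: |4| × 2 = 8 m
7–13 s: |-7| × 6 = 42 m
Total distance = 105 m

105 m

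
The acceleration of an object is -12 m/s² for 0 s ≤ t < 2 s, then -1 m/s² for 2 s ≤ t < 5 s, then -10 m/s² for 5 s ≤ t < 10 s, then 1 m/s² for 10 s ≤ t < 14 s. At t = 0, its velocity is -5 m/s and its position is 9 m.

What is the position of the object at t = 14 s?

-721.5 m

On each constant-a segment, Δv = aΔt and Δx = v₀Δt + ½aΔt²; chain segment to segment.
0–2 s: v starts -5 m/s; Δx = -5·2 + ½·-12·2² = -34 m; v ends -29 m/s.
2–5 s: v starts -29 m/s; Δx = -29·3 + ½·-1·3² = -91.5 m; v ends -32 m/s.
5–10 s: v starts -32 m/s; Δx = -32·5 + ½·-10·5² = -285 m; v ends -82 m/s.
10–14 s: v starts -82 m/s; Δx = -82·4 + ½·1·4² = -320 m; v ends -78 m/s.
x(14) = 9 + Σ Δx = -721.5 m.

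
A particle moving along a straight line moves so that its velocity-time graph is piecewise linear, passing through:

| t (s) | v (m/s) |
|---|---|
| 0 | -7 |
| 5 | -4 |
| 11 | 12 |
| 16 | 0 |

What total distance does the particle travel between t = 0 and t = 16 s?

Total distance travelled is ∫|v| dt — sum the magnitudes of each area piece.
0–5 s: |½(-7 + -4)(5)| = 27.5 m
5–11 s: v = 0 at t = 6.5 s; triangle areas 3 + 27 = 30 m
11–16 s: |½(12 + 0)(5)| = 30 m
Total distance = 87.5 m

87.5 m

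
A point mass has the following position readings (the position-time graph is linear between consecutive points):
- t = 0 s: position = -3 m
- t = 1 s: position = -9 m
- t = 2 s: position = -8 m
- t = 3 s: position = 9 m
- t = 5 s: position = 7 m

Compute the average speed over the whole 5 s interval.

5.2 m/s

Average speed = (total path length)/(elapsed time); on a piecewise-linear x-t graph the path length is Σ|Δx|.
0–1 s: |Δx| = |-9 − -3| = 6 m
1–2 s: |Δx| = |-8 − -9| = 1 m
2–3 s: |Δx| = |9 − -8| = 17 m
3–5 s: |Δx| = |7 − 9| = 2 m
Total path = 26 m; average speed = 26/5 = 5.2 m/s.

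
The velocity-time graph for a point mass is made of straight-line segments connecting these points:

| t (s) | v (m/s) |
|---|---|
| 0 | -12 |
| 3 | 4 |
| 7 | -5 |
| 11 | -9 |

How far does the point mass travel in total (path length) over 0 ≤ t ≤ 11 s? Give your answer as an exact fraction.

Total distance travelled is ∫|v| dt — sum the magnitudes of each area piece.
0–3 s: v = 0 at t = 2.25 s; triangle areas 13.5 + 1.5 = 15 m
3–7 s: v = 0 at t = 43/9 s; triangle areas 32/9 + 50/9 = 82/9 m
7–11 s: |½(-5 + -9)(4)| = 28 m
Total distance = 469/9 m

469/9 m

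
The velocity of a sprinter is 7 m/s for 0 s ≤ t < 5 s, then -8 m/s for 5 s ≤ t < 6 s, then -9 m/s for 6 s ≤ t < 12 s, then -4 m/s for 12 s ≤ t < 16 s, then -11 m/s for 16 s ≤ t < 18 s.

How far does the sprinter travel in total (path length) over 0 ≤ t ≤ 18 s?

135 m

Distance (not displacement) is the total path length: add the absolute areas under v-t.
0–5 s: |7| × 5 = 35 m
5–6 s: |-8| × 1 = 8 m
6–12 s: |-9| × 6 = 54 m
12–16 s: |-4| × 4 = 16 m
16–18 s: |-11| × 2 = 22 m
Total distance = 135 m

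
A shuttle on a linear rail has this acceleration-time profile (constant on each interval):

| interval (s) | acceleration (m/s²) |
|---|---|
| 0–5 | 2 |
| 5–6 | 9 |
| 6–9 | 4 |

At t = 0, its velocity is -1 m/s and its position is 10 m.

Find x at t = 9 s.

On each constant-a segment, Δv = aΔt and Δx = v₀Δt + ½aΔt²; chain segment to segment.
0–5 s: v starts -1 m/s; Δx = -1·5 + ½·2·5² = 20 m; v ends 9 m/s.
5–6 s: v starts 9 m/s; Δx = 9·1 + ½·9·1² = 13.5 m; v ends 18 m/s.
6–9 s: v starts 18 m/s; Δx = 18·3 + ½·4·3² = 72 m; v ends 30 m/s.
x(9) = 10 + Σ Δx = 115.5 m.

115.5 m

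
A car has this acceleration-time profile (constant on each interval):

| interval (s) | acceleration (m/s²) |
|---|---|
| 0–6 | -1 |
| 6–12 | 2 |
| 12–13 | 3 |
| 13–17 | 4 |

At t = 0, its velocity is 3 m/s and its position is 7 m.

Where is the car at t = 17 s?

115.5 m

On each constant-a segment, Δv = aΔt and Δx = v₀Δt + ½aΔt²; chain segment to segment.
0–6 s: v starts 3 m/s; Δx = 3·6 + ½·-1·6² = 0 m; v ends -3 m/s.
6–12 s: v starts -3 m/s; Δx = -3·6 + ½·2·6² = 18 m; v ends 9 m/s.
12–13 s: v starts 9 m/s; Δx = 9·1 + ½·3·1² = 10.5 m; v ends 12 m/s.
13–17 s: v starts 12 m/s; Δx = 12·4 + ½·4·4² = 80 m; v ends 28 m/s.
x(17) = 7 + Σ Δx = 115.5 m.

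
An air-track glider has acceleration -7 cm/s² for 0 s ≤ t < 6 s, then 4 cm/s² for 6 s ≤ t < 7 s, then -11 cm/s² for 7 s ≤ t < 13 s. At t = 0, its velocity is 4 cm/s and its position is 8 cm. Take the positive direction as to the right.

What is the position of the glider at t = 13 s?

-532 cm

On each constant-a segment, Δv = aΔt and Δx = v₀Δt + ½aΔt²; chain segment to segment.
0–6 s: v starts 4 cm/s; Δx = 4·6 + ½·-7·6² = -102 cm; v ends -38 cm/s.
6–7 s: v starts -38 cm/s; Δx = -38·1 + ½·4·1² = -36 cm; v ends -34 cm/s.
7–13 s: v starts -34 cm/s; Δx = -34·6 + ½·-11·6² = -402 cm; v ends -100 cm/s.
x(13) = 8 + Σ Δx = -532 cm.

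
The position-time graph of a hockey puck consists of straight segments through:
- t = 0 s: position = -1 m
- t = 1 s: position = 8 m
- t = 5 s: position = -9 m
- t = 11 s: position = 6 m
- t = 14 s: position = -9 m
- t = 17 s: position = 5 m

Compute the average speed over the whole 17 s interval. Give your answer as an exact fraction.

70/17 m/s

Average speed = (total path length)/(elapsed time); on a piecewise-linear x-t graph the path length is Σ|Δx|.
0–1 s: |Δx| = |8 − -1| = 9 m
1–5 s: |Δx| = |-9 − 8| = 17 m
5–11 s: |Δx| = |6 − -9| = 15 m
11–14 s: |Δx| = |-9 − 6| = 15 m
14–17 s: |Δx| = |5 − -9| = 14 m
Total path = 70 m; average speed = 70/17 = 70/17 m/s.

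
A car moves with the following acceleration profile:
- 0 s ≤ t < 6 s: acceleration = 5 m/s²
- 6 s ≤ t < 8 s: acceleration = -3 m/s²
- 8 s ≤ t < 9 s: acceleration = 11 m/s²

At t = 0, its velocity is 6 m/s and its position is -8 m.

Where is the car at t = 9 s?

On each constant-a segment, Δv = aΔt and Δx = v₀Δt + ½aΔt²; chain segment to segment.
0–6 s: v starts 6 m/s; Δx = 6·6 + ½·5·6² = 126 m; v ends 36 m/s.
6–8 s: v starts 36 m/s; Δx = 36·2 + ½·-3·2² = 66 m; v ends 30 m/s.
8–9 s: v starts 30 m/s; Δx = 30·1 + ½·11·1² = 35.5 m; v ends 41 m/s.
x(9) = -8 + Σ Δx = 219.5 m.

219.5 m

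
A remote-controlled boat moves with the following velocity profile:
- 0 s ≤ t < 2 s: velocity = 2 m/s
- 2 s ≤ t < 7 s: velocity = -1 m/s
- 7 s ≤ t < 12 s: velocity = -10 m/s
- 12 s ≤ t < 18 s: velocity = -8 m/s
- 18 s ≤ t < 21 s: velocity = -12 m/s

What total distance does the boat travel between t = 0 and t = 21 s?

Distance (not displacement) is the total path length: add the absolute areas under v-t.
0–2 s: |2| × 2 = 4 m
2–7 s: |-1| × 5 = 5 m
7–12 s: |-10| × 5 = 50 m
12–18 s: |-8| × 6 = 48 m
18–21 s: |-12| × 3 = 36 m
Total distance = 143 m

143 m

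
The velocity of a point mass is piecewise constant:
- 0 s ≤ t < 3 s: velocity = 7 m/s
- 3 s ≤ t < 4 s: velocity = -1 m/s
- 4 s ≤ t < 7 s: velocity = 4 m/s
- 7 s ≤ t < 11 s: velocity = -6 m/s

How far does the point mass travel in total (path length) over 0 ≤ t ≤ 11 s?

58 m

Distance (not displacement) is the total path length: add the absolute areas under v-t.
0–3 s: |7| × 3 = 21 m
3–4 s: |-1| × 1 = 1 m
4–7 s: |4| × 3 = 12 m
7–11 s: |-6| × 4 = 24 m
Total distance = 58 m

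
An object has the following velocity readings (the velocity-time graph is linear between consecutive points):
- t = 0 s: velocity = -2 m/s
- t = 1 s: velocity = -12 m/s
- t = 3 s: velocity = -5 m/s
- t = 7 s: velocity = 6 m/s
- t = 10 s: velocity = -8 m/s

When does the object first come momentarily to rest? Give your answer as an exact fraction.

t = 53/11 s

v changes sign on 3–7 s (from -5 to 6); the graph is linear there, so v = 0 at t = 3 + (5)·(7 − 3)/(6 − -5) = 53/11 s.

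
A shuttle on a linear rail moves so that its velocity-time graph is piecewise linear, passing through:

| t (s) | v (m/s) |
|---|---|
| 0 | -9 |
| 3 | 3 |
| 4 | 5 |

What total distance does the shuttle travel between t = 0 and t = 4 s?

Distance (not displacement) is the total path length: add the absolute areas under v-t.
0–3 s: v = 0 at t = 2.25 s; triangle areas 10.125 + 1.125 = 11.25 m
3–4 s: |½(3 + 5)(1)| = 4 m
Total distance = 15.25 m

15.25 m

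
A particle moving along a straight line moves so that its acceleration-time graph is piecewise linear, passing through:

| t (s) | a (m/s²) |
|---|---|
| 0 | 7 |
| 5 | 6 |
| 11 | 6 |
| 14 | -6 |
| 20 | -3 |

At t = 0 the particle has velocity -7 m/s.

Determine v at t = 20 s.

34.5 m/s

Δv equals the area under the a-t graph; then v = v₀ + Δv.
0–5 s: ½(7 + 6)(5) = 32.5 m/s
5–11 s: 6 × 6 = 36 m/s
11–14 s: ½(6 + -6)(3) = 0 m/s
14–20 s: ½(-6 + -3)(6) = -27 m/s
Δv = 41.5 m/s, so v(20) = -7 + (41.5) = 34.5 m/s.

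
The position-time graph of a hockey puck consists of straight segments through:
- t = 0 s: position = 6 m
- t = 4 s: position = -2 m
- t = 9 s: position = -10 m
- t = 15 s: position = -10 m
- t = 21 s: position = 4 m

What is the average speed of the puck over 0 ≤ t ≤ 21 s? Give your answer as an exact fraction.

Average speed = (total path length)/(elapsed time); on a piecewise-linear x-t graph the path length is Σ|Δx|.
0–4 s: |Δx| = |-2 − 6| = 8 m
4–9 s: |Δx| = |-10 − -2| = 8 m
9–15 s: |Δx| = |-10 − -10| = 0 m
15–21 s: |Δx| = |4 − -10| = 14 m
Total path = 30 m; average speed = 30/21 = 10/7 m/s.

10/7 m/s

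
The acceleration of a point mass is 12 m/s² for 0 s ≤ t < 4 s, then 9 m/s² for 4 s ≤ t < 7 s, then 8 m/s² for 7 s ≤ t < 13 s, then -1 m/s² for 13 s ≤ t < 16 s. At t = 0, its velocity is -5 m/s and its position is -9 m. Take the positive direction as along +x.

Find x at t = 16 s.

On each constant-a segment, Δv = aΔt and Δx = v₀Δt + ½aΔt²; chain segment to segment.
0–4 s: v starts -5 m/s; Δx = -5·4 + ½·12·4² = 76 m; v ends 43 m/s.
4–7 s: v starts 43 m/s; Δx = 43·3 + ½·9·3² = 169.5 m; v ends 70 m/s.
7–13 s: v starts 70 m/s; Δx = 70·6 + ½·8·6² = 564 m; v ends 118 m/s.
13–16 s: v starts 118 m/s; Δx = 118·3 + ½·-1·3² = 349.5 m; v ends 115 m/s.
x(16) = -9 + Σ Δx = 1150 m.

1150 m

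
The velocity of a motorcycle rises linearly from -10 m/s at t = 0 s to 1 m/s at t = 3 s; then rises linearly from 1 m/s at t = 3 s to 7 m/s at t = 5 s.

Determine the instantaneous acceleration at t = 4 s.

3 m/s²

Acceleration is the slope of the v-t graph on 3–5 s: (7 − 1)/(5 − 3) = 3 m/s².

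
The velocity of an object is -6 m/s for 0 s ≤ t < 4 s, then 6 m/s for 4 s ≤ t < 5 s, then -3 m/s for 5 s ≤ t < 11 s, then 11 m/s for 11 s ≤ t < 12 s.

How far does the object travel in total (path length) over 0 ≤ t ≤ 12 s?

59 m

Distance (not displacement) is the total path length: add the absolute areas under v-t.
0–4 s: |-6| × 4 = 24 m
4–5 s: |6| × 1 = 6 m
5–11 s: |-3| × 6 = 18 m
11–12 s: |11| × 1 = 11 m
Total distance = 59 m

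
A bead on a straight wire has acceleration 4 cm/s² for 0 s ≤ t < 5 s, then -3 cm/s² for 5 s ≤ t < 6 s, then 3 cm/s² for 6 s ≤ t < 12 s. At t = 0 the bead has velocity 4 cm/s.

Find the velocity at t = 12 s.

39 cm/s

Δv equals the area under the a-t graph; then v = v₀ + Δv.
0–5 s: 4 × 5 = 20 cm/s
5–6 s: -3 × 1 = -3 cm/s
6–12 s: 3 × 6 = 18 cm/s
Δv = 35 cm/s, so v(12) = 4 + (35) = 39 cm/s.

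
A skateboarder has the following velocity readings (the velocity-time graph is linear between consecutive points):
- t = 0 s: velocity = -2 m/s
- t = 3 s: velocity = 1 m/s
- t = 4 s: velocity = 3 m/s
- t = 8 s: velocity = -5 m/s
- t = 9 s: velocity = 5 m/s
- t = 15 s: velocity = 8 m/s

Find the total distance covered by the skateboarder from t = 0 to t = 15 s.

Total distance travelled is ∫|v| dt — sum the magnitudes of each area piece.
0–3 s: v = 0 at t = 2 s; triangle areas 2 + 0.5 = 2.5 m
3–4 s: |½(1 + 3)(1)| = 2 m
4–8 s: v = 0 at t = 5.5 s; triangle areas 2.25 + 6.25 = 8.5 m
8–9 s: v = 0 at t = 8.5 s; triangle areas 1.25 + 1.25 = 2.5 m
9–15 s: |½(5 + 8)(6)| = 39 m
Total distance = 54.5 m

54.5 m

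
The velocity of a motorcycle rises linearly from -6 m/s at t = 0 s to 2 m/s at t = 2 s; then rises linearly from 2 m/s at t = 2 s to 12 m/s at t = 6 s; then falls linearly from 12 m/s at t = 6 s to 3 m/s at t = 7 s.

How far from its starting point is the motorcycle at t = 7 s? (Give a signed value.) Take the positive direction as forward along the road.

31.5 m

Displacement is the signed area under the v-t curve.
0–2 s: ½(-6 + 2)(2) = -4 m
2–6 s: ½(2 + 12)(4) = 28 m
6–7 s: ½(12 + 3)(1) = 7.5 m
Net displacement = 31.5 m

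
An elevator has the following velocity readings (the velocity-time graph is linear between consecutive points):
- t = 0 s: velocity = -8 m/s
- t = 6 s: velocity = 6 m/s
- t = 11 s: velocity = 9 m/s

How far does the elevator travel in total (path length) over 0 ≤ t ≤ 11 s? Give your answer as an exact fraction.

Distance (not displacement) is the total path length: add the absolute areas under v-t.
0–6 s: v = 0 at t = 24/7 s; triangle areas 96/7 + 54/7 = 150/7 m
6–11 s: |½(6 + 9)(5)| = 37.5 m
Total distance = 825/14 m

825/14 m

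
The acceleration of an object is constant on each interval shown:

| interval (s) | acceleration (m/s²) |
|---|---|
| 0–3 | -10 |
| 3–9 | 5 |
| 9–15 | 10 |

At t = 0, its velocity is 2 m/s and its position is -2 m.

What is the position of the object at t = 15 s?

73 m

On each constant-a segment, Δv = aΔt and Δx = v₀Δt + ½aΔt²; chain segment to segment.
0–3 s: v starts 2 m/s; Δx = 2·3 + ½·-10·3² = -39 m; v ends -28 m/s.
3–9 s: v starts -28 m/s; Δx = -28·6 + ½·5·6² = -78 m; v ends 2 m/s.
9–15 s: v starts 2 m/s; Δx = 2·6 + ½·10·6² = 192 m; v ends 62 m/s.
x(15) = -2 + Σ Δx = 73 m.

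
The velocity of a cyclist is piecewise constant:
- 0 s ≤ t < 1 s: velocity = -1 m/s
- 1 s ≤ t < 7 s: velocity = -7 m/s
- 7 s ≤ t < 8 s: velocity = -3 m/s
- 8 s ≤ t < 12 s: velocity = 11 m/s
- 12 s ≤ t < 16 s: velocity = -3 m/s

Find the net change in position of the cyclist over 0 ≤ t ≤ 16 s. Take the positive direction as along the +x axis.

Displacement is the signed area under the v-t curve.
0–1 s: -1 × 1 = -1 m
1–7 s: -7 × 6 = -42 m
7–8 s: -3 × 1 = -3 m
8–12 s: 11 × 4 = 44 m
12–16 s: -3 × 4 = -12 m
Net displacement = -14 m

-14 m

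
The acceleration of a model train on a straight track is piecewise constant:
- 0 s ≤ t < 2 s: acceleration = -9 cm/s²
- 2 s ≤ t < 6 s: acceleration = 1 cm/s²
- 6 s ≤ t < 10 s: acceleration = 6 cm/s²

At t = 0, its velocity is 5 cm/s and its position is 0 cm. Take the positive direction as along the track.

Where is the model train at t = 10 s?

On each constant-a segment, Δv = aΔt and Δx = v₀Δt + ½aΔt²; chain segment to segment.
0–2 s: v starts 5 cm/s; Δx = 5·2 + ½·-9·2² = -8 cm; v ends -13 cm/s.
2–6 s: v starts -13 cm/s; Δx = -13·4 + ½·1·4² = -44 cm; v ends -9 cm/s.
6–10 s: v starts -9 cm/s; Δx = -9·4 + ½·6·4² = 12 cm; v ends 15 cm/s.
x(10) = 0 + Σ Δx = -40 cm.

-40 cm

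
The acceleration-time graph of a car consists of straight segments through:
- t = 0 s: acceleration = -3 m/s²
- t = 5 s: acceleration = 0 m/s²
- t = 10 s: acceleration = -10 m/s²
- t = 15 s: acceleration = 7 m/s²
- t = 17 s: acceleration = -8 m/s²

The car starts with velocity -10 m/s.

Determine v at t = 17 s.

-51 m/s

Δv equals the area under the a-t graph; then v = v₀ + Δv.
0–5 s: ½(-3 + 0)(5) = -7.5 m/s
5–10 s: ½(0 + -10)(5) = -25 m/s
10–15 s: ½(-10 + 7)(5) = -7.5 m/s
15–17 s: ½(7 + -8)(2) = -1 m/s
Δv = -41 m/s, so v(17) = -10 + (-41) = -51 m/s.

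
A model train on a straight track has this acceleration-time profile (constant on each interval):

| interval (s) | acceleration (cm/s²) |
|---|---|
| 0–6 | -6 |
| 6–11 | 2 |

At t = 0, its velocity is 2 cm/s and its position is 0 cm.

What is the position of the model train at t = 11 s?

-241 cm

On each constant-a segment, Δv = aΔt and Δx = v₀Δt + ½aΔt²; chain segment to segment.
0–6 s: v starts 2 cm/s; Δx = 2·6 + ½·-6·6² = -96 cm; v ends -34 cm/s.
6–11 s: v starts -34 cm/s; Δx = -34·5 + ½·2·5² = -145 cm; v ends -24 cm/s.
x(11) = 0 + Σ Δx = -241 cm.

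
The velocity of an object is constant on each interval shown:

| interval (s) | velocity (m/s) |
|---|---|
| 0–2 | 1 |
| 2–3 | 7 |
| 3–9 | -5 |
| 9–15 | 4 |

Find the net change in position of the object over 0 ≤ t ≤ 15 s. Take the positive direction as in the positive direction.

3 m

Net displacement equals the area under the velocity-time graph (areas below the axis count negative).
0–2 s: 1 × 2 = 2 m
2–3 s: 7 × 1 = 7 m
3–9 s: -5 × 6 = -30 m
9–15 s: 4 × 6 = 24 m
Net displacement = 3 m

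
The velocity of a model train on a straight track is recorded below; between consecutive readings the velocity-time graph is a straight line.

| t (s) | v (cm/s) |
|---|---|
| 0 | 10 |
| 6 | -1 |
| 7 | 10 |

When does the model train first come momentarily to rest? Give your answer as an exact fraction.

t = 60/11 s

v changes sign on 0–6 s (from 10 to -1); the graph is linear there, so v = 0 at t = 0 + (-10)·(6 − 0)/(-1 − 10) = 60/11 s.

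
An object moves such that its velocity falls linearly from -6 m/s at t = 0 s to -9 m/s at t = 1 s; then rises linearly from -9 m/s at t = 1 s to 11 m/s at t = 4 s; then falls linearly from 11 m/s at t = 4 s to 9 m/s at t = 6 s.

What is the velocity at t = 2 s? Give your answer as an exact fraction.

On 1–4 s the graph is linear from -9 to 11 m/s: v(2) = -9 + (11 − -9)·(2 − 1)/(4 − 1) = -7/3 m/s.

-7/3 m/s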